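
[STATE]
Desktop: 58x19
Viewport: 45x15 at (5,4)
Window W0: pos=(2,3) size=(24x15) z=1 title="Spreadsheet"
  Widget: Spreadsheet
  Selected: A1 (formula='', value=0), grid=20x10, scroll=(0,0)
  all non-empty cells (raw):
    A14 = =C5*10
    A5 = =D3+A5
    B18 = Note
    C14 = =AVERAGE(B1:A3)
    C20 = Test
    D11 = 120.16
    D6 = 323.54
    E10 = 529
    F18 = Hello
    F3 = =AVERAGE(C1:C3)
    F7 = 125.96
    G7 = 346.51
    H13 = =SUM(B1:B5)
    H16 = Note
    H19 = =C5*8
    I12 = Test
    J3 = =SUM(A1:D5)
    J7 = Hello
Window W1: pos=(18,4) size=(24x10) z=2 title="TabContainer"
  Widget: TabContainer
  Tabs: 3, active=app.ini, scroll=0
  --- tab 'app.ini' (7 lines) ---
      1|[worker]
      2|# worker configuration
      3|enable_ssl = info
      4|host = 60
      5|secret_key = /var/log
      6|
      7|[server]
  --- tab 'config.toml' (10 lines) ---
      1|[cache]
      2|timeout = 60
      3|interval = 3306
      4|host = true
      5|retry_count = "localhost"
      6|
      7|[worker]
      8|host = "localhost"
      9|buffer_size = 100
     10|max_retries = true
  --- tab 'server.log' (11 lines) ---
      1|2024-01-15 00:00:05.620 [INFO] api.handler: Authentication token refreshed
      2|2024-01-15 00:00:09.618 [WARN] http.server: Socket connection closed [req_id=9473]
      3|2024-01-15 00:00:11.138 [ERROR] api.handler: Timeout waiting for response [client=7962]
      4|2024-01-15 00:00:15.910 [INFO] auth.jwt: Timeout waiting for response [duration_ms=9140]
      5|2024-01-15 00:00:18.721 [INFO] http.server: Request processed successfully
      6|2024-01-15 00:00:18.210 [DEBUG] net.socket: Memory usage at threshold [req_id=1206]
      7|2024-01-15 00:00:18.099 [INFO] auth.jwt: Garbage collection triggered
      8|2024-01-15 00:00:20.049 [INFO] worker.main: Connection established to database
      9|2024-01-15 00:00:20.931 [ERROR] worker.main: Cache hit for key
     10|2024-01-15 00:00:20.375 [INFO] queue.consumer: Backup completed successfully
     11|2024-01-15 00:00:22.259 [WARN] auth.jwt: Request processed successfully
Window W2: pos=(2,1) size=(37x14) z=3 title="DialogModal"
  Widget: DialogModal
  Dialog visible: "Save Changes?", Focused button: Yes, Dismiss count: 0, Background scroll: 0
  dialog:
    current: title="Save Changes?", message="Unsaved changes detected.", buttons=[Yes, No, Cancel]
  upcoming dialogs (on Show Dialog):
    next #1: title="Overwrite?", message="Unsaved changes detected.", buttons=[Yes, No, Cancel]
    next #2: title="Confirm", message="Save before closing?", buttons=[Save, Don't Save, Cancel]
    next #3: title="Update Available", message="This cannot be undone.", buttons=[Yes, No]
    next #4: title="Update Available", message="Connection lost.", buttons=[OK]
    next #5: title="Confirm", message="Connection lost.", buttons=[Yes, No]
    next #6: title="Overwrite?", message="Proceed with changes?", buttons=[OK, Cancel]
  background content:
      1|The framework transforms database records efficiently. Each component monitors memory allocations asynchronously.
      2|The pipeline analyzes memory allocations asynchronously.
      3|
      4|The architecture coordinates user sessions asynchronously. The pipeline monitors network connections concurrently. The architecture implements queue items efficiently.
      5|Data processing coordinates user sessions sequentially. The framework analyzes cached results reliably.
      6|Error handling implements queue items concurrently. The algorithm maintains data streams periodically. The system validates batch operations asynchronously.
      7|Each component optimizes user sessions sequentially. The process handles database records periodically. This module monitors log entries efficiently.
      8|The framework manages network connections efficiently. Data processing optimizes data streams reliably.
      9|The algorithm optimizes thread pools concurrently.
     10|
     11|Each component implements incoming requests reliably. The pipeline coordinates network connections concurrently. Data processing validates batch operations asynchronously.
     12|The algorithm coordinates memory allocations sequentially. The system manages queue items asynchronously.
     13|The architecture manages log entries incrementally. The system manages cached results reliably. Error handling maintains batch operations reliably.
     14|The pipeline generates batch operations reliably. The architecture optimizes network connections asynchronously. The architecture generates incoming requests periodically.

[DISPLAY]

e framework transforms database r┃━━┓        
e pipeline analyzes memory alloca┃  ┃        
 ┌───────────────────────────┐   ┃──┨        
e│       Save Changes?       │r s┃ml┃        
t│ Unsaved changes detected. │ se┃──┃        
r│    [Yes]  No   Cancel     │ite┃  ┃        
c└───────────────────────────┘ssi┃on┃        
e framework manages network conne┃  ┃        
e algorithm optimizes thread pool┃  ┃        
                                 ┃━━┛        
━━━━━━━━━━━━━━━━━━━━━━━━━━━━━━━━━┛           
7        0       0  ┃                        
8        0       0  ┃                        
━━━━━━━━━━━━━━━━━━━━┛                        
                                             


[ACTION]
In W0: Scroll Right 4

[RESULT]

e framework transforms database r┃━━┓        
e pipeline analyzes memory alloca┃  ┃        
 ┌───────────────────────────┐   ┃──┨        
e│       Save Changes?       │r s┃ml┃        
t│ Unsaved changes detected. │ se┃──┃        
r│    [Yes]  No   Cancel     │ite┃  ┃        
c└───────────────────────────┘ssi┃on┃        
e framework manages network conne┃  ┃        
e algorithm optimizes thread pool┃  ┃        
                                 ┃━━┛        
━━━━━━━━━━━━━━━━━━━━━━━━━━━━━━━━━┛           
7        0  125.96  ┃                        
8        0       0  ┃                        
━━━━━━━━━━━━━━━━━━━━┛                        
                                             


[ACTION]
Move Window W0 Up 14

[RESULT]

e framework transforms database r┃━━┓        
e pipeline analyzes memory alloca┃  ┃        
 ┌───────────────────────────┐   ┃──┨        
e│       Save Changes?       │r s┃ml┃        
t│ Unsaved changes detected. │ se┃──┃        
r│    [Yes]  No   Cancel     │ite┃  ┃        
c└───────────────────────────┘ssi┃on┃        
e framework manages network conne┃  ┃        
e algorithm optimizes thread pool┃  ┃        
                                 ┃━━┛        
━━━━━━━━━━━━━━━━━━━━━━━━━━━━━━━━━┛           
                                             
                                             
                                             
                                             


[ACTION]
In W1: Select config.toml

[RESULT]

e framework transforms database r┃━━┓        
e pipeline analyzes memory alloca┃  ┃        
 ┌───────────────────────────┐   ┃──┨        
e│       Save Changes?       │r s┃ml┃        
t│ Unsaved changes detected. │ se┃──┃        
r│    [Yes]  No   Cancel     │ite┃  ┃        
c└───────────────────────────┘ssi┃  ┃        
e framework manages network conne┃  ┃        
e algorithm optimizes thread pool┃  ┃        
                                 ┃━━┛        
━━━━━━━━━━━━━━━━━━━━━━━━━━━━━━━━━┛           
                                             
                                             
                                             
                                             


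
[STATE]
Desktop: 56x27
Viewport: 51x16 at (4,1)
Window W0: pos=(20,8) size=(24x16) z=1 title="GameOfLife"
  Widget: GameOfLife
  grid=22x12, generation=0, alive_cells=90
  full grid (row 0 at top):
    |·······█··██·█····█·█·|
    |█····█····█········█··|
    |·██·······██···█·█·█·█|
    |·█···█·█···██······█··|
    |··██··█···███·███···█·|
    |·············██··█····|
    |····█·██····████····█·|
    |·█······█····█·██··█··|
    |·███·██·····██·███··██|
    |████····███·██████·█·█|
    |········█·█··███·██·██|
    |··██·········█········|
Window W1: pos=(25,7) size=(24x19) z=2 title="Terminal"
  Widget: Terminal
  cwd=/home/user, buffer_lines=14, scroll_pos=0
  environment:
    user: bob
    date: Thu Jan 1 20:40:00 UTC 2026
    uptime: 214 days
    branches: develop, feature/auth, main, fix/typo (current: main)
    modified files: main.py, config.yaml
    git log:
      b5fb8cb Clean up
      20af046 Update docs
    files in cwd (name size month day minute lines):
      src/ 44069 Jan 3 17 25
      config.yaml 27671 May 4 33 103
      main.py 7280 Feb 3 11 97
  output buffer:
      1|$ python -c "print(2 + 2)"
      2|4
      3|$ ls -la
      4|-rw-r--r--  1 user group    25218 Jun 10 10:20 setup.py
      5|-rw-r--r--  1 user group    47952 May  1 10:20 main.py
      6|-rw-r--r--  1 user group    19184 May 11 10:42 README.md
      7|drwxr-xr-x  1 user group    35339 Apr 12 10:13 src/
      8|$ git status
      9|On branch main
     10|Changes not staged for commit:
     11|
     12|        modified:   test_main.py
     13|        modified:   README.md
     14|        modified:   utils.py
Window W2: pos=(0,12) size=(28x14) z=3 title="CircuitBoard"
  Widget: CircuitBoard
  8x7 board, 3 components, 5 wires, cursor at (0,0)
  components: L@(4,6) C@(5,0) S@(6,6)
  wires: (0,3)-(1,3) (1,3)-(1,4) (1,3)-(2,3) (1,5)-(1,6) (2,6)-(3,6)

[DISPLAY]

                                                   
                                                   
                                                   
                                                   
                                                   
                                                   
                     ┏━━━━━━━━━━━━━━━━━━━━━━┓      
                ┏━━━━┃ Terminal             ┃      
                ┃ Gam┠──────────────────────┨      
                ┠────┃$ python -c "print(2 +┃      
                ┃Gen:┃4                     ┃      
━━━━━━━━━━━━━━━━━━━━━━━┓ls -la              ┃      
rcuitBoard             ┃w-r--r--  1 user gro┃      
───────────────────────┨w-r--r--  1 user gro┃      
0 1 2 3 4 5 6 7        ┃w-r--r--  1 user gro┃      
[.]          ·         ┃wxr-xr-x  1 user gro┃      


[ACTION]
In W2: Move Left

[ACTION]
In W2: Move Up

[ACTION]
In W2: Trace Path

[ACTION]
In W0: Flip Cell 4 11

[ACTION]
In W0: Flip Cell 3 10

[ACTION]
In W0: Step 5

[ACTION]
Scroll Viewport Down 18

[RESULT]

                ┃Gen:┃4                     ┃      
━━━━━━━━━━━━━━━━━━━━━━━┓ls -la              ┃      
rcuitBoard             ┃w-r--r--  1 user gro┃      
───────────────────────┨w-r--r--  1 user gro┃      
0 1 2 3 4 5 6 7        ┃w-r--r--  1 user gro┃      
[.]          ·         ┃wxr-xr-x  1 user gro┃      
             │         ┃git status          ┃      
             · ─ ·   · ┃ branch main        ┃      
             │         ┃anges not staged for┃      
             ·         ┃                    ┃      
                       ┃      modified:   te┃      
                       ┃      modified:   RE┃      
                       ┃      modified:   ut┃      
                       ┃█                   ┃      
━━━━━━━━━━━━━━━━━━━━━━━┛━━━━━━━━━━━━━━━━━━━━┛      
                                                   


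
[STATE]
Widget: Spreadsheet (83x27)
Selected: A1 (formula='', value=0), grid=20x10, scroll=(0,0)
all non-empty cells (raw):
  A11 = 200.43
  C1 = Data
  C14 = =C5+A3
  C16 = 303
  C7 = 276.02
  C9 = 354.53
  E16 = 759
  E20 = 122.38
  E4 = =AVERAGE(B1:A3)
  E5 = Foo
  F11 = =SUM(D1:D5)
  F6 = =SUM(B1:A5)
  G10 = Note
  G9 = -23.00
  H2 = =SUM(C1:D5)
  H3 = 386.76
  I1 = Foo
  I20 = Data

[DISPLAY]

A1:                                                                                
       A       B       C       D       E       F       G       H       I       J   
-----------------------------------------------------------------------------------
  1      [0]       0Data           0       0       0       0       0Foo            
  2        0       0       0       0       0       0       0       0       0       
  3        0       0       0       0       0       0       0  386.76       0       
  4        0       0       0       0       0       0       0       0       0       
  5        0       0       0       0Foo            0       0       0       0       
  6        0       0       0       0       0       0       0       0       0       
  7        0       0  276.02       0       0       0       0       0       0       
  8        0       0       0       0       0       0       0       0       0       
  9        0       0  354.53       0       0       0     -23       0       0       
 10        0       0       0       0       0       0Note           0       0       
 11   200.43       0       0       0       0       0       0       0       0       
 12        0       0       0       0       0       0       0       0       0       
 13        0       0       0       0       0       0       0       0       0       
 14        0       0       0       0       0       0       0       0       0       
 15        0       0       0       0       0       0       0       0       0       
 16        0       0     303       0     759       0       0       0       0       
 17        0       0       0       0       0       0       0       0       0       
 18        0       0       0       0       0       0       0       0       0       
 19        0       0       0       0       0       0       0       0       0       
 20        0       0       0       0  122.38       0       0       0Data           
                                                                                   
                                                                                   
                                                                                   
                                                                                   


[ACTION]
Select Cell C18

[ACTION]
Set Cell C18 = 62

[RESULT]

C18: 62                                                                            
       A       B       C       D       E       F       G       H       I       J   
-----------------------------------------------------------------------------------
  1        0       0Data           0       0       0       0       0Foo            
  2        0       0       0       0       0       0       0       0       0       
  3        0       0       0       0       0       0       0  386.76       0       
  4        0       0       0       0       0       0       0       0       0       
  5        0       0       0       0Foo            0       0       0       0       
  6        0       0       0       0       0       0       0       0       0       
  7        0       0  276.02       0       0       0       0       0       0       
  8        0       0       0       0       0       0       0       0       0       
  9        0       0  354.53       0       0       0     -23       0       0       
 10        0       0       0       0       0       0Note           0       0       
 11   200.43       0       0       0       0       0       0       0       0       
 12        0       0       0       0       0       0       0       0       0       
 13        0       0       0       0       0       0       0       0       0       
 14        0       0       0       0       0       0       0       0       0       
 15        0       0       0       0       0       0       0       0       0       
 16        0       0     303       0     759       0       0       0       0       
 17        0       0       0       0       0       0       0       0       0       
 18        0       0    [62]       0       0       0       0       0       0       
 19        0       0       0       0       0       0       0       0       0       
 20        0       0       0       0  122.38       0       0       0Data           
                                                                                   
                                                                                   
                                                                                   
                                                                                   


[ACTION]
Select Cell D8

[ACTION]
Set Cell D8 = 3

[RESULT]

D8: 3                                                                              
       A       B       C       D       E       F       G       H       I       J   
-----------------------------------------------------------------------------------
  1        0       0Data           0       0       0       0       0Foo            
  2        0       0       0       0       0       0       0       0       0       
  3        0       0       0       0       0       0       0  386.76       0       
  4        0       0       0       0       0       0       0       0       0       
  5        0       0       0       0Foo            0       0       0       0       
  6        0       0       0       0       0       0       0       0       0       
  7        0       0  276.02       0       0       0       0       0       0       
  8        0       0       0     [3]       0       0       0       0       0       
  9        0       0  354.53       0       0       0     -23       0       0       
 10        0       0       0       0       0       0Note           0       0       
 11   200.43       0       0       0       0       0       0       0       0       
 12        0       0       0       0       0       0       0       0       0       
 13        0       0       0       0       0       0       0       0       0       
 14        0       0       0       0       0       0       0       0       0       
 15        0       0       0       0       0       0       0       0       0       
 16        0       0     303       0     759       0       0       0       0       
 17        0       0       0       0       0       0       0       0       0       
 18        0       0      62       0       0       0       0       0       0       
 19        0       0       0       0       0       0       0       0       0       
 20        0       0       0       0  122.38       0       0       0Data           
                                                                                   
                                                                                   
                                                                                   
                                                                                   


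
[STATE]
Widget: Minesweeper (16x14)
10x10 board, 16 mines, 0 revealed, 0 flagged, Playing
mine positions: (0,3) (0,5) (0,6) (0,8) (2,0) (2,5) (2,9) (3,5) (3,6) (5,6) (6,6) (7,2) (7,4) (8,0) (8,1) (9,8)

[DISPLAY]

■■■■■■■■■■      
■■■■■■■■■■      
■■■■■■■■■■      
■■■■■■■■■■      
■■■■■■■■■■      
■■■■■■■■■■      
■■■■■■■■■■      
■■■■■■■■■■      
■■■■■■■■■■      
■■■■■■■■■■      
                
                
                
                


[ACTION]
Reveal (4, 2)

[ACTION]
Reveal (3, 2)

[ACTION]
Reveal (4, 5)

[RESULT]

■■■■■■■■■■      
■1113■■■■■      
■1  2■■■■■      
11  2■■■■■      
    13■■■■      
     2■■■■      
 11213■■■■      
23■■■■■■■■      
■■■■■■■■■■      
■■■■■■■■■■      
                
                
                
                


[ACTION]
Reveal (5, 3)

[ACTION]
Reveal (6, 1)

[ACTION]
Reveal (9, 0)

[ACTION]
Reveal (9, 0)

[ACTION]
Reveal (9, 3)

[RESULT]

■■■■■■■■■■      
■1113■■■■■      
■1  2■■■■■      
11  2■■■■■      
    13■■■■      
     2■■■■      
 11213■■■■      
23■■■211■■      
■■2211 1■■      
2■1    1■■      
                
                
                
                


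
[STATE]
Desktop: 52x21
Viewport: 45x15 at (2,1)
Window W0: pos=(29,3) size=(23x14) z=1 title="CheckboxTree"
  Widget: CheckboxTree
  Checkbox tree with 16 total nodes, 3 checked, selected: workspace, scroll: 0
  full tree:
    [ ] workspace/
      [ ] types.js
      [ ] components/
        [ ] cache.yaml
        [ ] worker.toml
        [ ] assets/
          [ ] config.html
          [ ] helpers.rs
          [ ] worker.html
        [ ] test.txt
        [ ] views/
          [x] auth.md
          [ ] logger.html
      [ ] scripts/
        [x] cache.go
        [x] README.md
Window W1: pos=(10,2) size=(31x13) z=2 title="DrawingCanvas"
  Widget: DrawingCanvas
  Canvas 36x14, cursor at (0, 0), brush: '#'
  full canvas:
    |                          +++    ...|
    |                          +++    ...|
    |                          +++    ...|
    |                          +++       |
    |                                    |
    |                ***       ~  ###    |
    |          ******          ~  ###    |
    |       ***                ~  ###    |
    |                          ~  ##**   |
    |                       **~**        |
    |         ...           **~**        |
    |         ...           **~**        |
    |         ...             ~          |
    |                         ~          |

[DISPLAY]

                                             
        ┏━━━━━━━━━━━━━━━━━━━━━━━━━━━━━┓      
        ┃ DrawingCanvas               ┃━━━━━━
        ┠─────────────────────────────┨ee    
        ┃+                         +++┃──────
        ┃                          +++┃ace/  
        ┃                          +++┃s.js  
        ┃                          +++┃onents
        ┃                             ┃che.ya
        ┃                ***       ~  ┃rker.t
        ┃          ******          ~  ┃sets/ 
        ┃       ***                ~  ┃config
        ┃                          ~  ┃helper
        ┗━━━━━━━━━━━━━━━━━━━━━━━━━━━━━┛worker
                           ┃     [ ] test.txt


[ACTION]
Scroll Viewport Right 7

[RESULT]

                                             
   ┏━━━━━━━━━━━━━━━━━━━━━━━━━━━━━┓           
   ┃ DrawingCanvas               ┃━━━━━━━━━━┓
   ┠─────────────────────────────┨ee        ┃
   ┃+                         +++┃──────────┨
   ┃                          +++┃ace/      ┃
   ┃                          +++┃s.js      ┃
   ┃                          +++┃onents/   ┃
   ┃                             ┃che.yaml  ┃
   ┃                ***       ~  ┃rker.toml ┃
   ┃          ******          ~  ┃sets/     ┃
   ┃       ***                ~  ┃config.htm┃
   ┃                          ~  ┃helpers.rs┃
   ┗━━━━━━━━━━━━━━━━━━━━━━━━━━━━━┛worker.htm┃
                      ┃     [ ] test.txt    ┃


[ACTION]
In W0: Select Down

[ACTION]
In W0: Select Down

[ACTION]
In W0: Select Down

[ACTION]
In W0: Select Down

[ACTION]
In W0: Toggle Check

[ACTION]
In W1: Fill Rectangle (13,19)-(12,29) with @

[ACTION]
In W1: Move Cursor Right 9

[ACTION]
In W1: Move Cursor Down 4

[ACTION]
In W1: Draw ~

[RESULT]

                                             
   ┏━━━━━━━━━━━━━━━━━━━━━━━━━━━━━┓           
   ┃ DrawingCanvas               ┃━━━━━━━━━━┓
   ┠─────────────────────────────┨ee        ┃
   ┃                          +++┃──────────┨
   ┃                          +++┃ace/      ┃
   ┃                          +++┃s.js      ┃
   ┃                          +++┃onents/   ┃
   ┃         ~                   ┃che.yaml  ┃
   ┃                ***       ~  ┃rker.toml ┃
   ┃          ******          ~  ┃sets/     ┃
   ┃       ***                ~  ┃config.htm┃
   ┃                          ~  ┃helpers.rs┃
   ┗━━━━━━━━━━━━━━━━━━━━━━━━━━━━━┛worker.htm┃
                      ┃     [ ] test.txt    ┃


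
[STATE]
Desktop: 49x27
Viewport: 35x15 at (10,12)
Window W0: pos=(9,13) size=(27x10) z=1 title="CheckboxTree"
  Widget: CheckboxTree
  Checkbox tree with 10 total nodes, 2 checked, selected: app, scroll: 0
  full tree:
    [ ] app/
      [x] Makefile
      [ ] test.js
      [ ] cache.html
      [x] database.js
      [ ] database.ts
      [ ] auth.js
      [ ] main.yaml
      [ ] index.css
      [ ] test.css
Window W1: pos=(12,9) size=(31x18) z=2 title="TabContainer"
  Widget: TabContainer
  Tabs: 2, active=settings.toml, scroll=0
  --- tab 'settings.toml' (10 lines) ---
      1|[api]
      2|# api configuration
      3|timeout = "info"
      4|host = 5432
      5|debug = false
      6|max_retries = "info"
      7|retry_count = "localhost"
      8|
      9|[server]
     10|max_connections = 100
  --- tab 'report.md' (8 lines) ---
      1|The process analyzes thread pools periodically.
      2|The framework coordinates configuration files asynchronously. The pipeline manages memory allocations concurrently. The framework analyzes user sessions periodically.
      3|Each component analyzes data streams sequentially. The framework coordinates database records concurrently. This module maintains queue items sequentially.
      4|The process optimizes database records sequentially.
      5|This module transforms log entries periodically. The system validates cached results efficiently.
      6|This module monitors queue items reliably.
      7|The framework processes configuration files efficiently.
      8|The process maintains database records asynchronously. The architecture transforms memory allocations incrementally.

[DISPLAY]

  ┃[settings.toml]│ report.md   ┃  
━━┃─────────────────────────────┃  
 C┃[api]                        ┃  
──┃# api configuration          ┃  
>[┃timeout = "info"             ┃  
  ┃host = 5432                  ┃  
  ┃debug = false                ┃  
  ┃max_retries = "info"         ┃  
  ┃retry_count = "localhost"    ┃  
  ┃                             ┃  
━━┃[server]                     ┃  
  ┃max_connections = 100        ┃  
  ┃                             ┃  
  ┃                             ┃  
  ┗━━━━━━━━━━━━━━━━━━━━━━━━━━━━━┛  


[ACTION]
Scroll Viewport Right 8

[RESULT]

settings.toml]│ report.md   ┃      
────────────────────────────┃      
api]                        ┃      
 api configuration          ┃      
imeout = "info"             ┃      
ost = 5432                  ┃      
ebug = false                ┃      
ax_retries = "info"         ┃      
etry_count = "localhost"    ┃      
                            ┃      
server]                     ┃      
ax_connections = 100        ┃      
                            ┃      
                            ┃      
━━━━━━━━━━━━━━━━━━━━━━━━━━━━┛      


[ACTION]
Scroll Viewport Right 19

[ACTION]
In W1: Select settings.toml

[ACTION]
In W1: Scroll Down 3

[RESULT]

settings.toml]│ report.md   ┃      
────────────────────────────┃      
ost = 5432                  ┃      
ebug = false                ┃      
ax_retries = "info"         ┃      
etry_count = "localhost"    ┃      
                            ┃      
server]                     ┃      
ax_connections = 100        ┃      
                            ┃      
                            ┃      
                            ┃      
                            ┃      
                            ┃      
━━━━━━━━━━━━━━━━━━━━━━━━━━━━┛      


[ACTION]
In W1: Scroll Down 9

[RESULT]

settings.toml]│ report.md   ┃      
────────────────────────────┃      
ax_connections = 100        ┃      
                            ┃      
                            ┃      
                            ┃      
                            ┃      
                            ┃      
                            ┃      
                            ┃      
                            ┃      
                            ┃      
                            ┃      
                            ┃      
━━━━━━━━━━━━━━━━━━━━━━━━━━━━┛      


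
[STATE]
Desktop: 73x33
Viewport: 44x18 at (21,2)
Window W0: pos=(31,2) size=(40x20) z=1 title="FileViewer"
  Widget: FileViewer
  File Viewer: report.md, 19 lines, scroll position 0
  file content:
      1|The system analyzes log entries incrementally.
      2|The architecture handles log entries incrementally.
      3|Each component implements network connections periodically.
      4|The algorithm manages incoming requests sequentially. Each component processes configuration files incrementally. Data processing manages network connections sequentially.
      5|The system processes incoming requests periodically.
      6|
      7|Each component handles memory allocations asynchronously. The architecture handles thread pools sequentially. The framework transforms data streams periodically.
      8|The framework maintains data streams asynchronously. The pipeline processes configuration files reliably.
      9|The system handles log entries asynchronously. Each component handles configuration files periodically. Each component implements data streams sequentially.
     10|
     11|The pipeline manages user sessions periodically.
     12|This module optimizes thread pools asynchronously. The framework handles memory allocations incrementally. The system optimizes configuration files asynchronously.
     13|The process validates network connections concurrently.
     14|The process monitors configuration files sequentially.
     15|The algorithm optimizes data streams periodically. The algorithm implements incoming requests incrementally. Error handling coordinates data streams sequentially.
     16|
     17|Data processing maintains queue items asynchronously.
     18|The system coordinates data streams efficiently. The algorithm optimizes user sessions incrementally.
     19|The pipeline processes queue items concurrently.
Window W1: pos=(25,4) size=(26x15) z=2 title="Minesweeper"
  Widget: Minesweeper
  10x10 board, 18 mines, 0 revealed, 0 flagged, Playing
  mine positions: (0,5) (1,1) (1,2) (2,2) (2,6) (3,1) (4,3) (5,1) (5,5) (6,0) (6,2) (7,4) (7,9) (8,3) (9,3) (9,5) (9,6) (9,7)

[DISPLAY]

          ┏━━━━━━━━━━━━━━━━━━━━━━━━━━━━━━━━━
          ┃ FileViewer                      
    ┏━━━━━━━━━━━━━━━━━━━━━━━━┓──────────────
    ┃ Minesweeper            ┃ log entries i
    ┠────────────────────────┨ndles log entr
    ┃■■■■■■■■■■              ┃ements network
    ┃■■■■■■■■■■              ┃es incoming re
    ┃■■■■■■■■■■              ┃s incoming req
    ┃■■■■■■■■■■              ┃              
    ┃■■■■■■■■■■              ┃les memory all
    ┃■■■■■■■■■■              ┃ains data stre
    ┃■■■■■■■■■■              ┃log entries as
    ┃■■■■■■■■■■              ┃              
    ┃■■■■■■■■■■              ┃s user session
    ┃■■■■■■■■■■              ┃es thread pool
    ┃                        ┃es network con
    ┗━━━━━━━━━━━━━━━━━━━━━━━━┛s configuratio
          ┃The algorithm optimizes data stre


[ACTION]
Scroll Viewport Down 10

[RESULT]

    ┃■■■■■■■■■■              ┃ains data stre
    ┃■■■■■■■■■■              ┃log entries as
    ┃■■■■■■■■■■              ┃              
    ┃■■■■■■■■■■              ┃s user session
    ┃■■■■■■■■■■              ┃es thread pool
    ┃                        ┃es network con
    ┗━━━━━━━━━━━━━━━━━━━━━━━━┛s configuratio
          ┃The algorithm optimizes data stre
          ┃                                 
          ┗━━━━━━━━━━━━━━━━━━━━━━━━━━━━━━━━━
                                            
                                            
                                            
                                            
                                            
                                            
                                            
                                            


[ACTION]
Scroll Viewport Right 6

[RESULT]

■■■■■■■■■              ┃ains data streams ░┃
■■■■■■■■■              ┃log entries asynch░┃
■■■■■■■■■              ┃                  ░┃
■■■■■■■■■              ┃s user sessions pe░┃
■■■■■■■■■              ┃es thread pools as░┃
                       ┃es network connect░┃
━━━━━━━━━━━━━━━━━━━━━━━┛s configuration fi░┃
    ┃The algorithm optimizes data streams ░┃
    ┃                                     ▼┃
    ┗━━━━━━━━━━━━━━━━━━━━━━━━━━━━━━━━━━━━━━┛
                                            
                                            
                                            
                                            
                                            
                                            
                                            
                                            


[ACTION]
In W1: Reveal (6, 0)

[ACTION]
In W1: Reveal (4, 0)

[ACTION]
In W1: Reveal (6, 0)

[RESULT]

✹■■■✹■■■■              ┃ains data streams ░┃
■✹■■■■■■■              ┃log entries asynch░┃
■■■✹■■■■✹              ┃                  ░┃
■■✹■■■■■■              ┃s user sessions pe░┃
■■✹■✹✹✹■■              ┃es thread pools as░┃
                       ┃es network connect░┃
━━━━━━━━━━━━━━━━━━━━━━━┛s configuration fi░┃
    ┃The algorithm optimizes data streams ░┃
    ┃                                     ▼┃
    ┗━━━━━━━━━━━━━━━━━━━━━━━━━━━━━━━━━━━━━━┛
                                            
                                            
                                            
                                            
                                            
                                            
                                            
                                            


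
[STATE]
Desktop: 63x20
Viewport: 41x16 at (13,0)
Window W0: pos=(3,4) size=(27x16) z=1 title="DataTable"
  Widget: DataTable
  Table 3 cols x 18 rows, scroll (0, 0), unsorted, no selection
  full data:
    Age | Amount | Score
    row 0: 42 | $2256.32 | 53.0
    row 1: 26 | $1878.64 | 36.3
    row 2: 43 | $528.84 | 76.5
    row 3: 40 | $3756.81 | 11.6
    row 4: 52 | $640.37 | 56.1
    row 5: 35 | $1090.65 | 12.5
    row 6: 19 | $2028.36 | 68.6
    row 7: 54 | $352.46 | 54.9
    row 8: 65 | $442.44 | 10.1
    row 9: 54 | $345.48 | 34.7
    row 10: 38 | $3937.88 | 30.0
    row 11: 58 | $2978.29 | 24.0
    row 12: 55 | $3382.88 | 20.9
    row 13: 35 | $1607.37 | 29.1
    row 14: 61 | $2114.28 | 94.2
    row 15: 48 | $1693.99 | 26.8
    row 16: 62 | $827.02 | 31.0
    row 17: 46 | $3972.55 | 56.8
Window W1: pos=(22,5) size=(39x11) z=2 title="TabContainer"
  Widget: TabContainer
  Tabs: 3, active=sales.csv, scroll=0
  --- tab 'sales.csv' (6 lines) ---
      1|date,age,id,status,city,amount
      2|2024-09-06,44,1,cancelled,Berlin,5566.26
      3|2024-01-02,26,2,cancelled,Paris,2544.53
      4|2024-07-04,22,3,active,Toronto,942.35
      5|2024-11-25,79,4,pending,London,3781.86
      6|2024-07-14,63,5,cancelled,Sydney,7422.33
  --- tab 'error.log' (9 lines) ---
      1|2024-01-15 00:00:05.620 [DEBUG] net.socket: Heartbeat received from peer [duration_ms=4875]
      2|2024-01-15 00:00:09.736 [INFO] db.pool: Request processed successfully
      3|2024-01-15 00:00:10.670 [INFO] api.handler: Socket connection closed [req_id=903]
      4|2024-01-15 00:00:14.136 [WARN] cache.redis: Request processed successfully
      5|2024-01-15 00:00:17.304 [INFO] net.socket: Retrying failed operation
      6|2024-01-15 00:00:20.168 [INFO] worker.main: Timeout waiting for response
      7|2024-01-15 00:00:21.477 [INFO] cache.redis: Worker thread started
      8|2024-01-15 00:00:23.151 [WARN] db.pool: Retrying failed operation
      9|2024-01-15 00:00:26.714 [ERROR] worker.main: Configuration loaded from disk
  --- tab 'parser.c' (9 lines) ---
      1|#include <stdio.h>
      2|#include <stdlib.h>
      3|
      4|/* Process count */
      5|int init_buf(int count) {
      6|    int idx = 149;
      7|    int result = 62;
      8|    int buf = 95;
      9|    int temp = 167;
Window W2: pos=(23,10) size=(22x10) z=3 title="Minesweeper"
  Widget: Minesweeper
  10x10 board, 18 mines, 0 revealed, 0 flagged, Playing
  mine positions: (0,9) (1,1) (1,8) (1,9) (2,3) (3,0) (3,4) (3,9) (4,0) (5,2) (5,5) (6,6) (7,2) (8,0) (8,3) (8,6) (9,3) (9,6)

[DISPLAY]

                                         
                                         
                                         
                                         
━━━━━━━━━━━━━━━━┓                        
e        ┏━━━━━━━━━━━━━━━━━━━━━━━━━━━━━━━
─────────┃ TabContainer                  
t  │Score┠───────────────────────────────
───┼─────┃[sales.csv]│ error.log │ parser
.32│53.0 ┃───────────────────────────────
.64│36.3 ┃┏━━━━━━━━━━━━━━━━━━━━┓y,amount 
84 │76.5 ┃┃ Minesweeper        ┃led,Berli
.81│11.6 ┃┠────────────────────┨led,Paris
37 │56.1 ┃┃■■■■■■■■■■          ┃,Toronto,
.65│12.5 ┃┃■■■■■■■■■■          ┃g,London,
.36│68.6 ┗┃■■■■■■■■■■          ┃━━━━━━━━━


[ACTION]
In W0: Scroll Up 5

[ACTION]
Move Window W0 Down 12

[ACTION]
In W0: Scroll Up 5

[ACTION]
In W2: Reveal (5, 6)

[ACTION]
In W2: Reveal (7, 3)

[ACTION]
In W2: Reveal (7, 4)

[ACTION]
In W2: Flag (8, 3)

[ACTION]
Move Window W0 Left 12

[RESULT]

                                         
                                         
                                         
                                         
━━━━━━━━━━━━━┓                           
         ┏━━━━━━━━━━━━━━━━━━━━━━━━━━━━━━━
─────────┃ TabContainer                  
│Score   ┠───────────────────────────────
┼─────   ┃[sales.csv]│ error.log │ parser
│53.0    ┃───────────────────────────────
│36.3    ┃┏━━━━━━━━━━━━━━━━━━━━┓y,amount 
│76.5    ┃┃ Minesweeper        ┃led,Berli
│11.6    ┃┠────────────────────┨led,Paris
│56.1    ┃┃■■■■■■■■■■          ┃,Toronto,
│12.5    ┃┃■■■■■■■■■■          ┃g,London,
│68.6    ┗┃■■■■■■■■■■          ┃━━━━━━━━━
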